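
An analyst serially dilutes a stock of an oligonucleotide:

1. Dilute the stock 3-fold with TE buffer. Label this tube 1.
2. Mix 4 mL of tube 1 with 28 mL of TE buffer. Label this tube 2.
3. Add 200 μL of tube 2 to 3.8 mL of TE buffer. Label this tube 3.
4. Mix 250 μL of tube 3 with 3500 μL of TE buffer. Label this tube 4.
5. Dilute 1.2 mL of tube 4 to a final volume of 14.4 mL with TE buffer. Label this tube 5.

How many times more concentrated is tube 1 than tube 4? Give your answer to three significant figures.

Step 1: 3-fold → factor 3
Step 2: 4 mL + 28 mL = 32 mL total → factor 32/4 = 8
Step 3: 200 μL + 3.8 mL = 4000 μL total → factor 4000/200 = 20
Step 4: 250 μL + 3500 μL = 3750 μL total → factor 3750/250 = 15
Dilution factor to tube 1 = 3; to tube 4 = 7200
[tube 1]/[tube 4] = (factor to tube 4)/(factor to tube 1) = 7200/3 = 2.40 × 10^3

2.40 × 10^3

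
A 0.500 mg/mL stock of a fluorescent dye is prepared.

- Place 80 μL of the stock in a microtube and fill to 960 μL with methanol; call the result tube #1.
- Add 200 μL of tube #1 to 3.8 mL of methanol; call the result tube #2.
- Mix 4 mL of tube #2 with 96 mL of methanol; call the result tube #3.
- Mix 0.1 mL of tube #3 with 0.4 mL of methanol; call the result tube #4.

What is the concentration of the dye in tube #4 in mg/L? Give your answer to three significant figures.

Step 1: 80 μL brought to 960 μL → factor 960/80 = 12
Step 2: 200 μL + 3.8 mL = 4000 μL total → factor 4000/200 = 20
Step 3: 4 mL + 96 mL = 100 mL total → factor 100/4 = 25
Step 4: 0.1 mL + 0.4 mL = 0.5 mL total → factor 0.5/0.1 = 5
Overall dilution factor = 12 × 20 × 25 × 5 = 30000
Final = 0.500 mg/mL / 30000 = 1.667 × 10^-5 mg/mL = 0.0167 mg/L

0.0167 mg/L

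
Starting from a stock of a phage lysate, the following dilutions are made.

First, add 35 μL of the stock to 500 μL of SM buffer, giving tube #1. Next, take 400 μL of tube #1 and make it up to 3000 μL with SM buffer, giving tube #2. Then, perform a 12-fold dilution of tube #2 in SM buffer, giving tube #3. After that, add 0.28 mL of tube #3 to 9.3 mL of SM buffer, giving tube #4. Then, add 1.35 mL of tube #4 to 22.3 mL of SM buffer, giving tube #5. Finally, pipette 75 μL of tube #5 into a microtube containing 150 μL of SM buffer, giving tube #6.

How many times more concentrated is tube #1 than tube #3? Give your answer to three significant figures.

Step 1: 35 μL + 500 μL = 535 μL total → factor 535/35 = 15.286
Step 2: 400 μL brought to 3000 μL → factor 3000/400 = 7.5
Step 3: 12-fold → factor 12
Dilution factor to tube #1 = 15.286; to tube #3 = 1375.7
[tube #1]/[tube #3] = (factor to tube #3)/(factor to tube #1) = 1375.7/15.286 = 90.0

90.0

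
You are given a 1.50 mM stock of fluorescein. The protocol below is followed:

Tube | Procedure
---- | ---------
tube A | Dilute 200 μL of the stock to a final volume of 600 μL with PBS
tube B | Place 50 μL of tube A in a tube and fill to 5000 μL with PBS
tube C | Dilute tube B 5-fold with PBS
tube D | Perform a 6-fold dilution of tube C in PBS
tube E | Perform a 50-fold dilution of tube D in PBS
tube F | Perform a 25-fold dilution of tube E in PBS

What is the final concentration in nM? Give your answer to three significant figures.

0.133 nM

Step 1: 200 μL brought to 600 μL → factor 600/200 = 3
Step 2: 50 μL brought to 5000 μL → factor 5000/50 = 100
Step 3: 5-fold → factor 5
Step 4: 6-fold → factor 6
Step 5: 50-fold → factor 50
Step 6: 25-fold → factor 25
Overall dilution factor = 3 × 100 × 5 × 6 × 50 × 25 = 1.125 × 10^7
Final = 1.50 mM / 1.125 × 10^7 = 1.333 × 10^-7 mM = 0.133 nM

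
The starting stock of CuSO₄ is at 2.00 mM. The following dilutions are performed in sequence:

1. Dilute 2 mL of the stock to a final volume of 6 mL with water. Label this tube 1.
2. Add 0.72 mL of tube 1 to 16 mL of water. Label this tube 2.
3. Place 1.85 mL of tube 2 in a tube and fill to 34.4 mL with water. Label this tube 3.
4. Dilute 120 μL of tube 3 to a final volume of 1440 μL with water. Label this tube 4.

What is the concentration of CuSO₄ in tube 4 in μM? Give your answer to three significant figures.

0.129 μM

Step 1: 2 mL brought to 6 mL → factor 6/2 = 3
Step 2: 0.72 mL + 16 mL = 16.72 mL total → factor 16.72/0.72 = 23.222
Step 3: 1.85 mL brought to 34.4 mL → factor 34.4/1.85 = 18.595
Step 4: 120 μL brought to 1440 μL → factor 1440/120 = 12
Overall dilution factor = 3 × 23.222 × 18.595 × 12 = 15545
Final = 2.00 mM / 15545 = 0.0001287 mM = 0.129 μM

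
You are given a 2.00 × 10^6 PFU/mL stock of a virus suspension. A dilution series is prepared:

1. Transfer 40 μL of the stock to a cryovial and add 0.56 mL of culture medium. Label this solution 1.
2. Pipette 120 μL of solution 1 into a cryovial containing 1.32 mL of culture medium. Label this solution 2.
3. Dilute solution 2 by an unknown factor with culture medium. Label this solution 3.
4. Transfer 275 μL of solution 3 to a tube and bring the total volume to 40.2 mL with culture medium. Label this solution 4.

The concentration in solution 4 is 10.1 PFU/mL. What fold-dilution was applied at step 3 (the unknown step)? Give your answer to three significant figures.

Step 1: 40 μL + 0.56 mL = 600 μL total → factor 600/40 = 15
Step 2: 120 μL + 1.32 mL = 1440 μL total → factor 1440/120 = 12
Step 3: unknown factor x
Step 4: 275 μL brought to 40.2 mL → factor 40200/275 = 146.18
Product of known-step factors = 26313
Overall factor = 2.00 × 10^6 PFU/mL / (10.1 PFU/mL) = 1.9802 × 10^5
x = 1.9802 × 10^5 / 26313 = 7.53

7.53-fold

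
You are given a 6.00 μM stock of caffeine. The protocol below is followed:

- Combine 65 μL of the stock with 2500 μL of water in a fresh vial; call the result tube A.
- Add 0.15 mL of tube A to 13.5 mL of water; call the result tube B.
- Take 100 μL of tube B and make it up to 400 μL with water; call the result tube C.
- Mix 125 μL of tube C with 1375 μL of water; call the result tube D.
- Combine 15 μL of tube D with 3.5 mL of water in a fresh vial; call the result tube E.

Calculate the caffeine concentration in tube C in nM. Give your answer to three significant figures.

Step 1: 65 μL + 2500 μL = 2565 μL total → factor 2565/65 = 39.462
Step 2: 0.15 mL + 13.5 mL = 13.65 mL total → factor 13.65/0.15 = 91
Step 3: 100 μL brought to 400 μL → factor 400/100 = 4
Dilution factor through tube C = 39.462 × 91 × 4 = 14364
[tube C] = 6.00 μM / 14364 = 0.0004177 μM = 0.418 nM

0.418 nM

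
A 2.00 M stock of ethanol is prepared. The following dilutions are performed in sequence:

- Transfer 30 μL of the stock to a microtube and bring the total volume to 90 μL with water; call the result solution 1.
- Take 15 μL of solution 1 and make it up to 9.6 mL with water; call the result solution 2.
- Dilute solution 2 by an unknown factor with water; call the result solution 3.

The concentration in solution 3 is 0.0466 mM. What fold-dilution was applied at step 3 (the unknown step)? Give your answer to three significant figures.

22.4-fold

Step 1: 30 μL brought to 90 μL → factor 90/30 = 3
Step 2: 15 μL brought to 9.6 mL → factor 9600/15 = 640
Step 3: unknown factor x
Product of known-step factors = 1920
Overall factor = 2.00 M / (0.0466 mM) = 42918
x = 42918 / 1920 = 22.4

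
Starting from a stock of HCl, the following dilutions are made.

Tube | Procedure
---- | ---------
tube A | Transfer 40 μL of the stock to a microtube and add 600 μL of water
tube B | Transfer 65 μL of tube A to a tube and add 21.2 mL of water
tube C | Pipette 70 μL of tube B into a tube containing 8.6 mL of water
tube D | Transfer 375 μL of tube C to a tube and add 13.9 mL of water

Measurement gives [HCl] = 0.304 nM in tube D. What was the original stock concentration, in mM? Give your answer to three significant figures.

Step 1: 40 μL + 600 μL = 640 μL total → factor 640/40 = 16
Step 2: 65 μL + 21.2 mL = 21265 μL total → factor 21265/65 = 327.15
Step 3: 70 μL + 8.6 mL = 8670 μL total → factor 8670/70 = 123.86
Step 4: 375 μL + 13.9 mL = 14275 μL total → factor 14275/375 = 38.067
Overall dilution factor = 16 × 327.15 × 123.86 × 38.067 = 2.468 × 10^7
Stock = 0.304 nM × 2.468 × 10^7 = 7.503 × 10^6 nM = 7.50 mM

7.50 mM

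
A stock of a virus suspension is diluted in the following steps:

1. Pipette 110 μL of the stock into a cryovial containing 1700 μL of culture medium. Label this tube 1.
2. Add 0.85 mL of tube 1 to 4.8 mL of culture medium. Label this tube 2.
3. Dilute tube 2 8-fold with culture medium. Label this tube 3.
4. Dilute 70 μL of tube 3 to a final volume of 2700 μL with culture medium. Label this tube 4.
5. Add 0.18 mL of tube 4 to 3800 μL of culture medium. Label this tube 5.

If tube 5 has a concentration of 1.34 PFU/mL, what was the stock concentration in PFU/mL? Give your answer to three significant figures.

Step 1: 110 μL + 1700 μL = 1810 μL total → factor 1810/110 = 16.455
Step 2: 0.85 mL + 4.8 mL = 5.65 mL total → factor 5.65/0.85 = 6.6471
Step 3: 8-fold → factor 8
Step 4: 70 μL brought to 2700 μL → factor 2700/70 = 38.571
Step 5: 0.18 mL + 3800 μL = 3.98 mL total → factor 3.98/0.18 = 22.111
Overall dilution factor = 16.455 × 6.6471 × 8 × 38.571 × 22.111 = 7.4625 × 10^5
Stock = 1.34 PFU/mL × 7.4625 × 10^5 = 1.00 × 10^6 PFU/mL

1.00 × 10^6 PFU/mL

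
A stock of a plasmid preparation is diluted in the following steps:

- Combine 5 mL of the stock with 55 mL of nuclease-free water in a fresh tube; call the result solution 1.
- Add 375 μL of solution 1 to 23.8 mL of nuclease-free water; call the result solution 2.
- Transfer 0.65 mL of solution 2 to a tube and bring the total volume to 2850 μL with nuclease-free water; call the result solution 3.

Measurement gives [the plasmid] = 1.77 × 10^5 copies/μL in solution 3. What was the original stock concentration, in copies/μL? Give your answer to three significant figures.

Step 1: 5 mL + 55 mL = 60 mL total → factor 60/5 = 12
Step 2: 375 μL + 23.8 mL = 24175 μL total → factor 24175/375 = 64.467
Step 3: 0.65 mL brought to 2850 μL → factor 2.85/0.65 = 4.3846
Overall dilution factor = 12 × 64.467 × 4.3846 = 3391.9
Stock = 1.77 × 10^5 copies/μL × 3391.9 = 6.00 × 10^8 copies/μL

6.00 × 10^8 copies/μL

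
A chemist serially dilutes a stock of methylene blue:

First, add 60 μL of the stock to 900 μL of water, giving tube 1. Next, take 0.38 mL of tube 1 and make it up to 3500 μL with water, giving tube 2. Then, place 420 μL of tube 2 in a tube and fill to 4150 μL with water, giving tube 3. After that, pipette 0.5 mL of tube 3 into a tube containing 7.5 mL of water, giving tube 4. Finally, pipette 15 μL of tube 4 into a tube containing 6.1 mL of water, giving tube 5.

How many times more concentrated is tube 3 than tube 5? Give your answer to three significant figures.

6.52 × 10^3

Step 1: 60 μL + 900 μL = 960 μL total → factor 960/60 = 16
Step 2: 0.38 mL brought to 3500 μL → factor 3.5/0.38 = 9.2105
Step 3: 420 μL brought to 4150 μL → factor 4150/420 = 9.881
Step 4: 0.5 mL + 7.5 mL = 8 mL total → factor 8/0.5 = 16
Step 5: 15 μL + 6.1 mL = 6115 μL total → factor 6115/15 = 407.67
Dilution factor to tube 3 = 1456.1; to tube 5 = 9.4979 × 10^6
[tube 3]/[tube 5] = (factor to tube 5)/(factor to tube 3) = 9.4979 × 10^6/1456.1 = 6.52 × 10^3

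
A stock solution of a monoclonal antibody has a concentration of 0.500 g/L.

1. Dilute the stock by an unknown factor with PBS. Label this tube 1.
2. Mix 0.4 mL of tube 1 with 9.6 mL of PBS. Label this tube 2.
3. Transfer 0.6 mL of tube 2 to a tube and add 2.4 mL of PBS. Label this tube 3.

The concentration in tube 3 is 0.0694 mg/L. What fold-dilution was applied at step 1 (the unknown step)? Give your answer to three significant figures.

Step 1: unknown factor x
Step 2: 0.4 mL + 9.6 mL = 10 mL total → factor 10/0.4 = 25
Step 3: 0.6 mL + 2.4 mL = 3 mL total → factor 3/0.6 = 5
Product of known-step factors = 125
Overall factor = 0.500 g/L / (0.0694 mg/L) = 7204.6
x = 7204.6 / 125 = 57.6

57.6-fold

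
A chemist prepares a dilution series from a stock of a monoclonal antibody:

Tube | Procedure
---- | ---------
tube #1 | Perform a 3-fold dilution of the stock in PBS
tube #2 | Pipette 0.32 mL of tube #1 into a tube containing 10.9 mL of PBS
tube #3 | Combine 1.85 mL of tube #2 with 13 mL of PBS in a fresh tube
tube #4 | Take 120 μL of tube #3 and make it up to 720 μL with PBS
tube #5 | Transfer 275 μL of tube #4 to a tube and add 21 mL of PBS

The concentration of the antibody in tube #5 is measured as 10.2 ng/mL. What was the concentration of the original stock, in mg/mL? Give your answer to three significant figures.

Step 1: 3-fold → factor 3
Step 2: 0.32 mL + 10.9 mL = 11.22 mL total → factor 11.22/0.32 = 35.062
Step 3: 1.85 mL + 13 mL = 14.85 mL total → factor 14.85/1.85 = 8.027
Step 4: 120 μL brought to 720 μL → factor 720/120 = 6
Step 5: 275 μL + 21 mL = 21275 μL total → factor 21275/275 = 77.364
Overall dilution factor = 3 × 35.062 × 8.027 × 6 × 77.364 = 3.9193 × 10^5
Stock = 10.2 ng/mL × 3.9193 × 10^5 = 3.998 × 10^6 ng/mL = 4.00 mg/mL

4.00 mg/mL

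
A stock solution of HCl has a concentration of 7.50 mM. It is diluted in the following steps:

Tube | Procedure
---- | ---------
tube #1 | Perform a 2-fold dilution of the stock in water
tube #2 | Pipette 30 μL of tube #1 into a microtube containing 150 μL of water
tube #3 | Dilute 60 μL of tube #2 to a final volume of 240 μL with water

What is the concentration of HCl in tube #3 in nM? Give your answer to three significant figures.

Step 1: 2-fold → factor 2
Step 2: 30 μL + 150 μL = 180 μL total → factor 180/30 = 6
Step 3: 60 μL brought to 240 μL → factor 240/60 = 4
Overall dilution factor = 2 × 6 × 4 = 48
Final = 7.50 mM / 48 = 0.1562 mM = 1.56 × 10^5 nM

1.56 × 10^5 nM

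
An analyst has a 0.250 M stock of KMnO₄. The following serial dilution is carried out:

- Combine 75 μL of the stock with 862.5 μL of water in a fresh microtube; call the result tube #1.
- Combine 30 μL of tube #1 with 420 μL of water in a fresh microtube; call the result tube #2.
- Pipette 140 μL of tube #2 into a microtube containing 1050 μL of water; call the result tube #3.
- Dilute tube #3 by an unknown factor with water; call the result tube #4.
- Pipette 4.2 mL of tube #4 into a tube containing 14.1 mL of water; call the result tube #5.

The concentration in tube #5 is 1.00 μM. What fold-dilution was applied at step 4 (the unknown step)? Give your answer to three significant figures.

Step 1: 75 μL + 862.5 μL = 937.5 μL total → factor 937.5/75 = 12.5
Step 2: 30 μL + 420 μL = 450 μL total → factor 450/30 = 15
Step 3: 140 μL + 1050 μL = 1190 μL total → factor 1190/140 = 8.5
Step 4: unknown factor x
Step 5: 4.2 mL + 14.1 mL = 18.3 mL total → factor 18.3/4.2 = 4.3571
Product of known-step factors = 6944.2
Overall factor = 0.250 M / (1.00 μM) = 2.5 × 10^5
x = 2.5 × 10^5 / 6944.2 = 36.0

36.0-fold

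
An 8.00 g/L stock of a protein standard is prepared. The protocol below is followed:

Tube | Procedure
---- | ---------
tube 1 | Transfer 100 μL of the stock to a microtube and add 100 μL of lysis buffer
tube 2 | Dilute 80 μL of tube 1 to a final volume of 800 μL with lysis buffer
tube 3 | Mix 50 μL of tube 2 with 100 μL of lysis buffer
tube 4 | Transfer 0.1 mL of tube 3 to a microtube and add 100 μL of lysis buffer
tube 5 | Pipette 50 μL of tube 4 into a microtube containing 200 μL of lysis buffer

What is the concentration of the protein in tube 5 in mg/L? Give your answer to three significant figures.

13.3 mg/L

Step 1: 100 μL + 100 μL = 200 μL total → factor 200/100 = 2
Step 2: 80 μL brought to 800 μL → factor 800/80 = 10
Step 3: 50 μL + 100 μL = 150 μL total → factor 150/50 = 3
Step 4: 0.1 mL + 100 μL = 0.2 mL total → factor 0.2/0.1 = 2
Step 5: 50 μL + 200 μL = 250 μL total → factor 250/50 = 5
Overall dilution factor = 2 × 10 × 3 × 2 × 5 = 600
Final = 8.00 g/L / 600 = 0.01333 g/L = 13.3 mg/L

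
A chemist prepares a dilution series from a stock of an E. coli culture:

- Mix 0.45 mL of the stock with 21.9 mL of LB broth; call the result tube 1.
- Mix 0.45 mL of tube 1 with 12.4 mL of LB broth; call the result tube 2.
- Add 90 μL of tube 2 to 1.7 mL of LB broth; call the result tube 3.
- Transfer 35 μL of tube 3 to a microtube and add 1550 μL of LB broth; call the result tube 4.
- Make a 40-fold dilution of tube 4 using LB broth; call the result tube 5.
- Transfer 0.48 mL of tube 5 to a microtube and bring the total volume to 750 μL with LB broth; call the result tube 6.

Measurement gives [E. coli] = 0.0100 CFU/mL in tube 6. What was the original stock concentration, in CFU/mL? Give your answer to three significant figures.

7.98 × 10^5 CFU/mL

Step 1: 0.45 mL + 21.9 mL = 22.35 mL total → factor 22.35/0.45 = 49.667
Step 2: 0.45 mL + 12.4 mL = 12.85 mL total → factor 12.85/0.45 = 28.556
Step 3: 90 μL + 1.7 mL = 1790 μL total → factor 1790/90 = 19.889
Step 4: 35 μL + 1550 μL = 1585 μL total → factor 1585/35 = 45.286
Step 5: 40-fold → factor 40
Step 6: 0.48 mL brought to 750 μL → factor 0.75/0.48 = 1.5625
Overall dilution factor = 49.667 × 28.556 × 19.889 × 45.286 × 40 × 1.5625 = 7.9838 × 10^7
Stock = 0.0100 CFU/mL × 7.9838 × 10^7 = 7.98 × 10^5 CFU/mL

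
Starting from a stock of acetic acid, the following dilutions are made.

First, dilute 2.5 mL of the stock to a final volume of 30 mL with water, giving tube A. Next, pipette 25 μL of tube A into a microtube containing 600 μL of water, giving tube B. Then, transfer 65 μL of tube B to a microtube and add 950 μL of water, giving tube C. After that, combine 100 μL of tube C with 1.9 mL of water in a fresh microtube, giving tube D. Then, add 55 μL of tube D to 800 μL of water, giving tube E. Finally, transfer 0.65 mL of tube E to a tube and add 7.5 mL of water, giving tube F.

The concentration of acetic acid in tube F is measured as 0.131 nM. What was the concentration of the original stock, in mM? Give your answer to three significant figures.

Step 1: 2.5 mL brought to 30 mL → factor 30/2.5 = 12
Step 2: 25 μL + 600 μL = 625 μL total → factor 625/25 = 25
Step 3: 65 μL + 950 μL = 1015 μL total → factor 1015/65 = 15.615
Step 4: 100 μL + 1.9 mL = 2000 μL total → factor 2000/100 = 20
Step 5: 55 μL + 800 μL = 855 μL total → factor 855/55 = 15.545
Step 6: 0.65 mL + 7.5 mL = 8.15 mL total → factor 8.15/0.65 = 12.538
Overall dilution factor = 12 × 25 × 15.615 × 20 × 15.545 × 12.538 = 1.8262 × 10^7
Stock = 0.131 nM × 1.8262 × 10^7 = 2.392 × 10^6 nM = 2.39 mM

2.39 mM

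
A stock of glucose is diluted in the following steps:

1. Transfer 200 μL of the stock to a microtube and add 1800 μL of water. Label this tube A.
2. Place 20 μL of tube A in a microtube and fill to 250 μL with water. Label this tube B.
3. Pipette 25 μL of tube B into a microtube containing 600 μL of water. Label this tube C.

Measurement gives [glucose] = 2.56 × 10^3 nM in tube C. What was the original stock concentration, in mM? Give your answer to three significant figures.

8.00 mM

Step 1: 200 μL + 1800 μL = 2000 μL total → factor 2000/200 = 10
Step 2: 20 μL brought to 250 μL → factor 250/20 = 12.5
Step 3: 25 μL + 600 μL = 625 μL total → factor 625/25 = 25
Overall dilution factor = 10 × 12.5 × 25 = 3125
Stock = 2.56 × 10^3 nM × 3125 = 8.000 × 10^6 nM = 8.00 mM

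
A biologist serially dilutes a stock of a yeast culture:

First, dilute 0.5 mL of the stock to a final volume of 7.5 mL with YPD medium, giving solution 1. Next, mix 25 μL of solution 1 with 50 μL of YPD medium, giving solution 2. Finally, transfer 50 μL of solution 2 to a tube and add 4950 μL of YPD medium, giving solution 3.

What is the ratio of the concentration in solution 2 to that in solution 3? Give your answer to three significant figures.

100

Step 1: 0.5 mL brought to 7.5 mL → factor 7.5/0.5 = 15
Step 2: 25 μL + 50 μL = 75 μL total → factor 75/25 = 3
Step 3: 50 μL + 4950 μL = 5000 μL total → factor 5000/50 = 100
Dilution factor to solution 2 = 45; to solution 3 = 4500
[solution 2]/[solution 3] = (factor to solution 3)/(factor to solution 2) = 4500/45 = 100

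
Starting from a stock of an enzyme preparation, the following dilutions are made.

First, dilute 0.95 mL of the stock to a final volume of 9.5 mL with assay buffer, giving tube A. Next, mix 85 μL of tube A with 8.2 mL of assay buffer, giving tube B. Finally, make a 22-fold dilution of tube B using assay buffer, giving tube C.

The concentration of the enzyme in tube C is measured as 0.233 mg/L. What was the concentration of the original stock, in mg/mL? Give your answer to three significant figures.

Step 1: 0.95 mL brought to 9.5 mL → factor 9.5/0.95 = 10
Step 2: 85 μL + 8.2 mL = 8285 μL total → factor 8285/85 = 97.471
Step 3: 22-fold → factor 22
Overall dilution factor = 10 × 97.471 × 22 = 21444
Stock = 0.233 mg/L × 21444 = 4996 mg/L = 5.00 mg/mL

5.00 mg/mL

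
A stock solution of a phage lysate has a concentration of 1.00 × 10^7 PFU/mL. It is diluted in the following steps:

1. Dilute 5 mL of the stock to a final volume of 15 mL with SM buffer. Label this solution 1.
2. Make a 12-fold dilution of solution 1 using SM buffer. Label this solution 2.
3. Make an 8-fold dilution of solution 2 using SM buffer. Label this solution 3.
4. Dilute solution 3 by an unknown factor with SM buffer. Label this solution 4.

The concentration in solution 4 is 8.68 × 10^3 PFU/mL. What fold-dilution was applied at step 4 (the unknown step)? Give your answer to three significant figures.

Step 1: 5 mL brought to 15 mL → factor 15/5 = 3
Step 2: 12-fold → factor 12
Step 3: 8-fold → factor 8
Step 4: unknown factor x
Product of known-step factors = 288
Overall factor = 1.00 × 10^7 PFU/mL / (8.68 × 10^3 PFU/mL) = 1152.1
x = 1152.1 / 288 = 4.00

4.00-fold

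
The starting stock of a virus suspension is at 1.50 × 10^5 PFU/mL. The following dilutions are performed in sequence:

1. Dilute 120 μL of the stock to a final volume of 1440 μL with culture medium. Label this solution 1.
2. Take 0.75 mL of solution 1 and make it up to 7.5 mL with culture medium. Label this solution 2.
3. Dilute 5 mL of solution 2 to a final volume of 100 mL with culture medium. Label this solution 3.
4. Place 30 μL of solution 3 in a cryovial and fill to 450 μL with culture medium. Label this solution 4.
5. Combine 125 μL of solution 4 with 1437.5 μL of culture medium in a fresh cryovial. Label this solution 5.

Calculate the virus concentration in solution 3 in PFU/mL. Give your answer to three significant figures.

Step 1: 120 μL brought to 1440 μL → factor 1440/120 = 12
Step 2: 0.75 mL brought to 7.5 mL → factor 7.5/0.75 = 10
Step 3: 5 mL brought to 100 mL → factor 100/5 = 20
Dilution factor through solution 3 = 12 × 10 × 20 = 2400
[solution 3] = 1.50 × 10^5 PFU/mL / 2400 = 62.5 PFU/mL

62.5 PFU/mL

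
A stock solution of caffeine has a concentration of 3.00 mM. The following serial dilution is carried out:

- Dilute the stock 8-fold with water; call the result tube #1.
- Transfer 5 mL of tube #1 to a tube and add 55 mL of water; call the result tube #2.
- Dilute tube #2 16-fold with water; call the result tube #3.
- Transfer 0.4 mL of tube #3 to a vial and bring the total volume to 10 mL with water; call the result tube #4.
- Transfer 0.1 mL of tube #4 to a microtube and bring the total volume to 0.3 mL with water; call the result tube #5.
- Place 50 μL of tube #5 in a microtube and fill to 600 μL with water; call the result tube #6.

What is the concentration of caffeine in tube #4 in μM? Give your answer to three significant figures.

0.0781 μM

Step 1: 8-fold → factor 8
Step 2: 5 mL + 55 mL = 60 mL total → factor 60/5 = 12
Step 3: 16-fold → factor 16
Step 4: 0.4 mL brought to 10 mL → factor 10/0.4 = 25
Dilution factor through tube #4 = 8 × 12 × 16 × 25 = 38400
[tube #4] = 3.00 mM / 38400 = 7.813 × 10^-5 mM = 0.0781 μM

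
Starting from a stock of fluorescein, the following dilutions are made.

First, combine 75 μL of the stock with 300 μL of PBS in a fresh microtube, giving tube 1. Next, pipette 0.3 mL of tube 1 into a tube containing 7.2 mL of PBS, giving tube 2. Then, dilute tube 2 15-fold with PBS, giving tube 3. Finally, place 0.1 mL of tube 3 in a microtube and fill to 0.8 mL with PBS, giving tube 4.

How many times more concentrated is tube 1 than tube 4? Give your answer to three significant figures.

3.00 × 10^3

Step 1: 75 μL + 300 μL = 375 μL total → factor 375/75 = 5
Step 2: 0.3 mL + 7.2 mL = 7.5 mL total → factor 7.5/0.3 = 25
Step 3: 15-fold → factor 15
Step 4: 0.1 mL brought to 0.8 mL → factor 0.8/0.1 = 8
Dilution factor to tube 1 = 5; to tube 4 = 15000
[tube 1]/[tube 4] = (factor to tube 4)/(factor to tube 1) = 15000/5 = 3.00 × 10^3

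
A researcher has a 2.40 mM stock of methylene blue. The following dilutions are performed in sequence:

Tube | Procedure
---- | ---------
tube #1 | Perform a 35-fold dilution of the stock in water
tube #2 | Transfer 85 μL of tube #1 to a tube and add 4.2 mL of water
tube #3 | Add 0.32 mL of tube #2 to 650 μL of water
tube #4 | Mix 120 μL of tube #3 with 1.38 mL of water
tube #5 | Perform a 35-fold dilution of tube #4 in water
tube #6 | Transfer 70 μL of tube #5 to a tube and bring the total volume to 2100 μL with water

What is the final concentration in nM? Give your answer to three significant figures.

0.0342 nM

Step 1: 35-fold → factor 35
Step 2: 85 μL + 4.2 mL = 4285 μL total → factor 4285/85 = 50.412
Step 3: 0.32 mL + 650 μL = 0.97 mL total → factor 0.97/0.32 = 3.0312
Step 4: 120 μL + 1.38 mL = 1500 μL total → factor 1500/120 = 12.5
Step 5: 35-fold → factor 35
Step 6: 70 μL brought to 2100 μL → factor 2100/70 = 30
Overall dilution factor = 35 × 50.412 × 3.0312 × 12.5 × 35 × 30 = 7.0197 × 10^7
Final = 2.40 mM / 7.0197 × 10^7 = 3.419 × 10^-8 mM = 0.0342 nM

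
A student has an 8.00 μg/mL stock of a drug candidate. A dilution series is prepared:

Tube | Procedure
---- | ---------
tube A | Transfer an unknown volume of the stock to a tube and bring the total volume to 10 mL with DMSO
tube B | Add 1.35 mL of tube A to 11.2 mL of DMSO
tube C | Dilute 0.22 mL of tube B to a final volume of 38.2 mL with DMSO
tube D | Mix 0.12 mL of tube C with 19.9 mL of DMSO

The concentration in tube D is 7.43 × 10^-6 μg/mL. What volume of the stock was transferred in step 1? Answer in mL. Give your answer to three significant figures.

2.50 mL

Step 1: v brought to 10 mL → factor = 10 mL/v
Step 2: 1.35 mL + 11.2 mL = 12.55 mL total → factor 12.55/1.35 = 9.2963
Step 3: 0.22 mL brought to 38.2 mL → factor 38.2/0.22 = 173.64
Step 4: 0.12 mL + 19.9 mL = 20.02 mL total → factor 20.02/0.12 = 166.83
Product of known-step factors = 2.693 × 10^5
Overall factor = 8.00 μg/mL / (7.43 × 10^-6 μg/mL) = 1.0767 × 10^6
Step-1 factor = 1.0767 × 10^6 / 2.693 × 10^5 = 3.9982
v = 10 mL / 3.9982 = 2.50 mL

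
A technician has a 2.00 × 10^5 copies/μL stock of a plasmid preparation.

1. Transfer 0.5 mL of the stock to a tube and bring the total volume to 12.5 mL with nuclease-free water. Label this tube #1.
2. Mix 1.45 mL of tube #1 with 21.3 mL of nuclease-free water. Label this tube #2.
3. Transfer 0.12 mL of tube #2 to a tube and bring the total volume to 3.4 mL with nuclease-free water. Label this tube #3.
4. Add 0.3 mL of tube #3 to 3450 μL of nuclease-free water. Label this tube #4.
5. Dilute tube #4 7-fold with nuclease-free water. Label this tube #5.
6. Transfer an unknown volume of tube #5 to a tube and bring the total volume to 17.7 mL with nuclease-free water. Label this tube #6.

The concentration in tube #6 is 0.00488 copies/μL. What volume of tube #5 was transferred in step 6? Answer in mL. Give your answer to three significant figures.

Step 1: 0.5 mL brought to 12.5 mL → factor 12.5/0.5 = 25
Step 2: 1.45 mL + 21.3 mL = 22.75 mL total → factor 22.75/1.45 = 15.69
Step 3: 0.12 mL brought to 3.4 mL → factor 3.4/0.12 = 28.333
Step 4: 0.3 mL + 3450 μL = 3.75 mL total → factor 3.75/0.3 = 12.5
Step 5: 7-fold → factor 7
Step 6: v brought to 17.7 mL → factor = 17.7 mL/v
Product of known-step factors = 9.7243 × 10^5
Overall factor = 2.00 × 10^5 copies/μL / (0.00488 copies/μL) = 4.0984 × 10^7
Step-6 factor = 4.0984 × 10^7 / 9.7243 × 10^5 = 42.145
v = 17.7 mL / 42.145 = 0.420 mL

0.420 mL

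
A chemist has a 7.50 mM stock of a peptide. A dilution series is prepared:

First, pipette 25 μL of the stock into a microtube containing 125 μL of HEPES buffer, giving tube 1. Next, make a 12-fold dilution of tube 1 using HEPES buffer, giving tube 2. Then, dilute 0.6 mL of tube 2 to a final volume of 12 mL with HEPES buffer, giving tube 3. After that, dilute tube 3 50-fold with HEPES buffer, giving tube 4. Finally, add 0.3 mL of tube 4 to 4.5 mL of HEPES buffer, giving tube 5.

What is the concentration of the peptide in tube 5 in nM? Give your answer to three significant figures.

Step 1: 25 μL + 125 μL = 150 μL total → factor 150/25 = 6
Step 2: 12-fold → factor 12
Step 3: 0.6 mL brought to 12 mL → factor 12/0.6 = 20
Step 4: 50-fold → factor 50
Step 5: 0.3 mL + 4.5 mL = 4.8 mL total → factor 4.8/0.3 = 16
Dilution factor through tube 5 = 6 × 12 × 20 × 50 × 16 = 1.152 × 10^6
[tube 5] = 7.50 mM / 1.152 × 10^6 = 6.510 × 10^-6 mM = 6.51 nM

6.51 nM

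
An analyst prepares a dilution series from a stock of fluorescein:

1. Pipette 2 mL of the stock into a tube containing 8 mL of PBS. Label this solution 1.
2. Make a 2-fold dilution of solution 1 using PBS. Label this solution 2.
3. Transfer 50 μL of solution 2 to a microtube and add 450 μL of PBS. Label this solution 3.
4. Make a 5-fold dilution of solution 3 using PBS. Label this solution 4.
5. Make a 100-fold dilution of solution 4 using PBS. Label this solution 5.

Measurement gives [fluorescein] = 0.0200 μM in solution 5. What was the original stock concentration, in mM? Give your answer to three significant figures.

Step 1: 2 mL + 8 mL = 10 mL total → factor 10/2 = 5
Step 2: 2-fold → factor 2
Step 3: 50 μL + 450 μL = 500 μL total → factor 500/50 = 10
Step 4: 5-fold → factor 5
Step 5: 100-fold → factor 100
Overall dilution factor = 5 × 2 × 10 × 5 × 100 = 50000
Stock = 0.0200 μM × 50000 = 1000 μM = 1.00 mM

1.00 mM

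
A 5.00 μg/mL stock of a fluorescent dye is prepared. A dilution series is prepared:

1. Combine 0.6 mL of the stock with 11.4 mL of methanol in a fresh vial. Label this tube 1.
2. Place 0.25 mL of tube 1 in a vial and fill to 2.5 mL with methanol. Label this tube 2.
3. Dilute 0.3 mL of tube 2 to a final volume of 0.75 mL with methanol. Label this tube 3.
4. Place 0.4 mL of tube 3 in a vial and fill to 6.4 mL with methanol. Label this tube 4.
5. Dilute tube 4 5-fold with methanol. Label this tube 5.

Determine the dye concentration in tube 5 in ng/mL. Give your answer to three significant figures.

0.125 ng/mL

Step 1: 0.6 mL + 11.4 mL = 12 mL total → factor 12/0.6 = 20
Step 2: 0.25 mL brought to 2.5 mL → factor 2.5/0.25 = 10
Step 3: 0.3 mL brought to 0.75 mL → factor 0.75/0.3 = 2.5
Step 4: 0.4 mL brought to 6.4 mL → factor 6.4/0.4 = 16
Step 5: 5-fold → factor 5
Overall dilution factor = 20 × 10 × 2.5 × 16 × 5 = 40000
Final = 5.00 μg/mL / 40000 = 0.0001250 μg/mL = 0.125 ng/mL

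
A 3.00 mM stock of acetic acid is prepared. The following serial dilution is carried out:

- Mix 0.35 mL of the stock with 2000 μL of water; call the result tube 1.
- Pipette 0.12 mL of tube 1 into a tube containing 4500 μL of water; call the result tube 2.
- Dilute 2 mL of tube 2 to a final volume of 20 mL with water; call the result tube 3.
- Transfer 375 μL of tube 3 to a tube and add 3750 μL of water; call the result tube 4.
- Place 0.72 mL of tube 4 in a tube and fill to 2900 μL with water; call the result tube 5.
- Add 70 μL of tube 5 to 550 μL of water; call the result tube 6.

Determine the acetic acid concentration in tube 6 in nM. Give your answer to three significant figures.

Step 1: 0.35 mL + 2000 μL = 2.35 mL total → factor 2.35/0.35 = 6.7143
Step 2: 0.12 mL + 4500 μL = 4.62 mL total → factor 4.62/0.12 = 38.5
Step 3: 2 mL brought to 20 mL → factor 20/2 = 10
Step 4: 375 μL + 3750 μL = 4125 μL total → factor 4125/375 = 11
Step 5: 0.72 mL brought to 2900 μL → factor 2.9/0.72 = 4.0278
Step 6: 70 μL + 550 μL = 620 μL total → factor 620/70 = 8.8571
Overall dilution factor = 6.7143 × 38.5 × 10 × 11 × 4.0278 × 8.8571 = 1.0144 × 10^6
Final = 3.00 mM / 1.0144 × 10^6 = 2.957 × 10^-6 mM = 2.96 nM

2.96 nM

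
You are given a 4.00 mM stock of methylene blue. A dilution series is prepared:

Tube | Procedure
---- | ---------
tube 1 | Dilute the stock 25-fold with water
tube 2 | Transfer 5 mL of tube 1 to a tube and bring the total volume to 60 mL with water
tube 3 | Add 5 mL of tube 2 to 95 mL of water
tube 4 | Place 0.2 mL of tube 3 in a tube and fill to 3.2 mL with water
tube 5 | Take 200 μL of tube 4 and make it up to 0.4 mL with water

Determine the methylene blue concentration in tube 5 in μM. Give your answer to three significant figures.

0.0208 μM

Step 1: 25-fold → factor 25
Step 2: 5 mL brought to 60 mL → factor 60/5 = 12
Step 3: 5 mL + 95 mL = 100 mL total → factor 100/5 = 20
Step 4: 0.2 mL brought to 3.2 mL → factor 3.2/0.2 = 16
Step 5: 200 μL brought to 0.4 mL → factor 400/200 = 2
Overall dilution factor = 25 × 12 × 20 × 16 × 2 = 1.92 × 10^5
Final = 4.00 mM / 1.92 × 10^5 = 2.083 × 10^-5 mM = 0.0208 μM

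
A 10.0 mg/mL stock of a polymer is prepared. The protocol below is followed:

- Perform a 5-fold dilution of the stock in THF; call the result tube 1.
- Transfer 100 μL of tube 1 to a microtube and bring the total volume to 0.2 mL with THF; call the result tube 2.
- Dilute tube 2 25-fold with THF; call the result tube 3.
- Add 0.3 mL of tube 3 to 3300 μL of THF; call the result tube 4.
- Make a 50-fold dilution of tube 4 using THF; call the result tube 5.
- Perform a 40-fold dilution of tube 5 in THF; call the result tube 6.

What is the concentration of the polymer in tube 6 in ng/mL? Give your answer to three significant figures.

1.67 ng/mL

Step 1: 5-fold → factor 5
Step 2: 100 μL brought to 0.2 mL → factor 200/100 = 2
Step 3: 25-fold → factor 25
Step 4: 0.3 mL + 3300 μL = 3.6 mL total → factor 3.6/0.3 = 12
Step 5: 50-fold → factor 50
Step 6: 40-fold → factor 40
Overall dilution factor = 5 × 2 × 25 × 12 × 50 × 40 = 6 × 10^6
Final = 10.0 mg/mL / 6 × 10^6 = 1.667 × 10^-6 mg/mL = 1.67 ng/mL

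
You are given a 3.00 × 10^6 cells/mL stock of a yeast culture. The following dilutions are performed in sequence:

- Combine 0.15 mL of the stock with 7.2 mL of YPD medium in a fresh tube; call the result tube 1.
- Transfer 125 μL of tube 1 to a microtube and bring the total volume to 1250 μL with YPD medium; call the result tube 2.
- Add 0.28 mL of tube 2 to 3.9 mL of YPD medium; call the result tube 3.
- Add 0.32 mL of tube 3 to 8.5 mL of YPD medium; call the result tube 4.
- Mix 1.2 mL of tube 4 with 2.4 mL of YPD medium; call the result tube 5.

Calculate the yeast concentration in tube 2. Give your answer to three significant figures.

6.12 × 10^3 cells/mL

Step 1: 0.15 mL + 7.2 mL = 7.35 mL total → factor 7.35/0.15 = 49
Step 2: 125 μL brought to 1250 μL → factor 1250/125 = 10
Dilution factor through tube 2 = 49 × 10 = 490
[tube 2] = 3.00 × 10^6 cells/mL / 490 = 6.12 × 10^3 cells/mL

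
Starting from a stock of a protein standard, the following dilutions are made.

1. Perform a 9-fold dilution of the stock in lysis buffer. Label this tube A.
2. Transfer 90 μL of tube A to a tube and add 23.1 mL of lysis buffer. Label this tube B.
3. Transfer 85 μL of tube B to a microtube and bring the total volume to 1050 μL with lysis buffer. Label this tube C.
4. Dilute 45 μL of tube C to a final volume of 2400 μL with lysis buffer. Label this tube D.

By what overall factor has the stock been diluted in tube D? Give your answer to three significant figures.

1.53 × 10^6

Step 1: 9-fold → factor 9
Step 2: 90 μL + 23.1 mL = 23190 μL total → factor 23190/90 = 257.67
Step 3: 85 μL brought to 1050 μL → factor 1050/85 = 12.353
Step 4: 45 μL brought to 2400 μL → factor 2400/45 = 53.333
Overall dilution factor = 9 × 257.67 × 12.353 × 53.333 = 1.5278 × 10^6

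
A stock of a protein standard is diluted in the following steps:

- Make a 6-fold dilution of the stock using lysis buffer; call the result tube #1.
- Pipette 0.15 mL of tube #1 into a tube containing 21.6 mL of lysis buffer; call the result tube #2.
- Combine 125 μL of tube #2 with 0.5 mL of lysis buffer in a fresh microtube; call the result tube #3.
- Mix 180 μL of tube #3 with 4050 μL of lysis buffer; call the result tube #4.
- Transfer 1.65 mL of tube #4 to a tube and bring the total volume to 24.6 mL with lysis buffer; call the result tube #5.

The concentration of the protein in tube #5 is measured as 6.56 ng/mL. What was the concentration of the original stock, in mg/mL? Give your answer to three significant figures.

Step 1: 6-fold → factor 6
Step 2: 0.15 mL + 21.6 mL = 21.75 mL total → factor 21.75/0.15 = 145
Step 3: 125 μL + 0.5 mL = 625 μL total → factor 625/125 = 5
Step 4: 180 μL + 4050 μL = 4230 μL total → factor 4230/180 = 23.5
Step 5: 1.65 mL brought to 24.6 mL → factor 24.6/1.65 = 14.909
Overall dilution factor = 6 × 145 × 5 × 23.5 × 14.909 = 1.5241 × 10^6
Stock = 6.56 ng/mL × 1.5241 × 10^6 = 9.998 × 10^6 ng/mL = 10.0 mg/mL

10.0 mg/mL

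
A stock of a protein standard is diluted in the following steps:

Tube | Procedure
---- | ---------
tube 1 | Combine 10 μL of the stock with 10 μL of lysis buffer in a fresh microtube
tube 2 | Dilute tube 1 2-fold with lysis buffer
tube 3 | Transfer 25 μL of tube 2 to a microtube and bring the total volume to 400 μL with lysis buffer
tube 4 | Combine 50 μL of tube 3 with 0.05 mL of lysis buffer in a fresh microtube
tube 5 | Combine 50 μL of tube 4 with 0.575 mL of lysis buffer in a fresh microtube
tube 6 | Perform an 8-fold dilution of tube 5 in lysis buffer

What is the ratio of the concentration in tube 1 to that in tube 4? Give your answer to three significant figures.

64.0

Step 1: 10 μL + 10 μL = 20 μL total → factor 20/10 = 2
Step 2: 2-fold → factor 2
Step 3: 25 μL brought to 400 μL → factor 400/25 = 16
Step 4: 50 μL + 0.05 mL = 100 μL total → factor 100/50 = 2
Dilution factor to tube 1 = 2; to tube 4 = 128
[tube 1]/[tube 4] = (factor to tube 4)/(factor to tube 1) = 128/2 = 64.0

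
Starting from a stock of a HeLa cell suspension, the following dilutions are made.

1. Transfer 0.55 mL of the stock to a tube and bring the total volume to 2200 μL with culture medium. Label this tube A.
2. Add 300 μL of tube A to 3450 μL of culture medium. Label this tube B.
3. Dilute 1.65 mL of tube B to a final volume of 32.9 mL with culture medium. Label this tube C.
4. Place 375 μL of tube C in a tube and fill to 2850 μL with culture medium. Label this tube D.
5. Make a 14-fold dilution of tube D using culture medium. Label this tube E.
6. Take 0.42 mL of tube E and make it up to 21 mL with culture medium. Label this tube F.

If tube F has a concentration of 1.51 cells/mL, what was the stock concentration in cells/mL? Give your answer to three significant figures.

8.01 × 10^6 cells/mL

Step 1: 0.55 mL brought to 2200 μL → factor 2.2/0.55 = 4
Step 2: 300 μL + 3450 μL = 3750 μL total → factor 3750/300 = 12.5
Step 3: 1.65 mL brought to 32.9 mL → factor 32.9/1.65 = 19.939
Step 4: 375 μL brought to 2850 μL → factor 2850/375 = 7.6
Step 5: 14-fold → factor 14
Step 6: 0.42 mL brought to 21 mL → factor 21/0.42 = 50
Overall dilution factor = 4 × 12.5 × 19.939 × 7.6 × 14 × 50 = 5.3039 × 10^6
Stock = 1.51 cells/mL × 5.3039 × 10^6 = 8.01 × 10^6 cells/mL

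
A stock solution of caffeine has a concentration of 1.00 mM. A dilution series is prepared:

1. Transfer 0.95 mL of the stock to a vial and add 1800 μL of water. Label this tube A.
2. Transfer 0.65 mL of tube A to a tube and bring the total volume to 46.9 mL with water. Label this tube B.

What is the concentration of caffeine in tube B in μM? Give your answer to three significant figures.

4.79 μM

Step 1: 0.95 mL + 1800 μL = 2.75 mL total → factor 2.75/0.95 = 2.8947
Step 2: 0.65 mL brought to 46.9 mL → factor 46.9/0.65 = 72.154
Overall dilution factor = 2.8947 × 72.154 = 208.87
Final = 1.00 mM / 208.87 = 0.004788 mM = 4.79 μM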